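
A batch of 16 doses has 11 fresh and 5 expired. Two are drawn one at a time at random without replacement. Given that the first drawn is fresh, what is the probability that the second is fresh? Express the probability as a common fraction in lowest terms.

After removing one fresh, 15 remain: 10 fresh and 5 expired.
So the probability the next is fresh is 10/15 = 2/3.

2/3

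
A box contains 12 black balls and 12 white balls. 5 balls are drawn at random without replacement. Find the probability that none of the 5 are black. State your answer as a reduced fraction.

3/161

There are C(24,5) = 42504 possible selections.
Selections with no black (all white): C(12,5) = 792.
Probability = 792/42504 = 3/161.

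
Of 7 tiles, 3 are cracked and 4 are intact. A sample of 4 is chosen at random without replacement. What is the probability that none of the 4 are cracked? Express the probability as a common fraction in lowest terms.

There are C(7,4) = 35 possible selections.
Selections with no cracked (all intact): C(4,4) = 1.
Probability = 1/35.

1/35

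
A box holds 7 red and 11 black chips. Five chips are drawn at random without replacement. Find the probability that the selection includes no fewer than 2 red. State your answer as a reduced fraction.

23/34

Total selections: C(18,5) = 8568.
Count the complement (fewer than 2 red): C(7,0)·C(11,5) + C(7,1)·C(11,4) = 462 + 2310 = 2772.
Probability = 1 − 2772/8568 = 5796/8568 = 23/34.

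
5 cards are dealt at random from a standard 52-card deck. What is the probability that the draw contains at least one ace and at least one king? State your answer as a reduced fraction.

There are C(52,5) = 2598960 possible draws.
By inclusion-exclusion on the complements, draws missing all aces or all kings: C(48,5) + C(48,5) − C(44,5) = 1712304 + 1712304 − 1086008 = 2338600.
So draws with at least one of each: 2598960 − 2338600 = 260360, probability 260360/2598960 = 6509/64974.

6509/64974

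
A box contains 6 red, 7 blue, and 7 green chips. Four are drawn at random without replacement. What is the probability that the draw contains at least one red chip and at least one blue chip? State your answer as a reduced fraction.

3164/4845

There are C(20,4) = 4845 possible draws.
By inclusion-exclusion on the complements, draws missing all red or all blue: C(14,4) + C(13,4) − C(7,4) = 1001 + 715 − 35 = 1681.
So draws with at least one of each: 4845 − 1681 = 3164, probability 3164/4845.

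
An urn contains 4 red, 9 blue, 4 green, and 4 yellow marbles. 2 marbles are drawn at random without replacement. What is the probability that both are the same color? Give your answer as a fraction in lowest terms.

There are C(21,2) = 210 ways to draw 2 marbles.
All same color: C(4,2) + C(9,2) + C(4,2) + C(4,2) = 6 + 36 + 6 + 6 = 54.
Probability = 54/210 = 9/35.

9/35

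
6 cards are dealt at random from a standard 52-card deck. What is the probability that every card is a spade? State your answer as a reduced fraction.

There are C(52,6) = 20358520 possible 6-card hands.
Hands that are all spades: C(13,6) = 1716.
Probability = 1716/20358520 = 33/391510.

33/391510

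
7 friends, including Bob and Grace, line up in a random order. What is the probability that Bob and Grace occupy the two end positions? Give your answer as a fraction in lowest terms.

1/21

There are 7! = 5040 arrangements.
Place Bob and Grace at the ends in 2 ways, arrange the remaining 5 in 5! = 120 ways: 2·120 = 240.
Probability = 240/5040 = 1/21.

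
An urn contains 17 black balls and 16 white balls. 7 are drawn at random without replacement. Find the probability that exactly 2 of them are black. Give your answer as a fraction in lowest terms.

There are C(33,7) = 4272048 ways to choose 7 from 33.
Selections with exactly 2 black: choose 2 of the 17 black and 5 of the 16 white, C(17,2)·C(16,5) = 136·4368 = 594048.
Probability = 594048/4272048 = 12376/89001.

12376/89001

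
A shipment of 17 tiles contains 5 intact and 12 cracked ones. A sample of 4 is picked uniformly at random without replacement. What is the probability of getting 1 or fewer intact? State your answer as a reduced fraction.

There are C(17,4) = 2380 ways to choose the 4.
Favorable selections (1 or fewer intact): C(5,0)·C(12,4) + C(5,1)·C(12,3) = 495 + 1100 = 1595.
Probability = 1595/2380 = 319/476.

319/476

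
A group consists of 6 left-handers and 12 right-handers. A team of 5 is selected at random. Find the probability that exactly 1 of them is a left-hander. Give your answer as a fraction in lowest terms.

165/476

The sample space is all 5-subsets of the 18: C(18,5) = 8568.
Selections with exactly 1 left-hander: choose 1 of the 6 left-handers and 4 of the 12 right-handers, C(6,1)·C(12,4) = 6·495 = 2970.
Probability = 2970/8568 = 165/476.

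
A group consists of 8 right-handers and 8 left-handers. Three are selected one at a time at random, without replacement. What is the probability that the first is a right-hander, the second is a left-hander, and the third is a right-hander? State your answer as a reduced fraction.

2/15

Multiply the conditional probabilities at each draw: 8/16 · 8/15 · 7/14 = 448/3360 = 2/15.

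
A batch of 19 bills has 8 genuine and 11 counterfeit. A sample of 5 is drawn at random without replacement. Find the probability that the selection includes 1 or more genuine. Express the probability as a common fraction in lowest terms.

There are C(19,5) = 11628 ways to choose the 5.
The complement is all 5 are counterfeit: C(11,5) = 462.
Probability = 1 − 462/11628 = 11166/11628 = 1861/1938.

1861/1938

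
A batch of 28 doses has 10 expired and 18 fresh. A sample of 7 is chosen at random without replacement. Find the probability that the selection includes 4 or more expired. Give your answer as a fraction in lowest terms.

8909/49335

Total selections: C(28,7) = 1184040.
Favorable selections (4 or more expired): C(10,4)·C(18,3) + C(10,5)·C(18,2) + C(10,6)·C(18,1) + C(10,7)·C(18,0) = 171360 + 38556 + 3780 + 120 = 213816.
Probability = 213816/1184040 = 8909/49335.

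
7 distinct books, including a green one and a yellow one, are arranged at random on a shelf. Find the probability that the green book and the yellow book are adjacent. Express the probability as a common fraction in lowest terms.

There are 7! = 5040 arrangements.
Treat the green book and the yellow book as a block: 6! arrangements of the blocks × 2 orders within the block = 2·720 = 1440.
Probability = 1440/5040 = 2/7.

2/7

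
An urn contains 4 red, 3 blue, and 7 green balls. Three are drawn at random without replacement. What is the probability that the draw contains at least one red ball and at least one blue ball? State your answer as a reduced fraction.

There are C(14,3) = 364 possible draws.
By inclusion-exclusion on the complements, draws missing all red or all blue: C(10,3) + C(11,3) − C(7,3) = 120 + 165 − 35 = 250.
So draws with at least one of each: 364 − 250 = 114, probability 114/364 = 57/182.

57/182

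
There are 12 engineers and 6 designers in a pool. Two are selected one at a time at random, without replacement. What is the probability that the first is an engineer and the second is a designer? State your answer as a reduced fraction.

4/17

Multiply the conditional probabilities at each draw: 12/18 · 6/17 = 72/306 = 4/17.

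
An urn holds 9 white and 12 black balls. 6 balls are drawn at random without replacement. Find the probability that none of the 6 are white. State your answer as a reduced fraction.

11/646

There are C(21,6) = 54264 possible selections.
Selections with no white (all black): C(12,6) = 924.
Probability = 924/54264 = 11/646.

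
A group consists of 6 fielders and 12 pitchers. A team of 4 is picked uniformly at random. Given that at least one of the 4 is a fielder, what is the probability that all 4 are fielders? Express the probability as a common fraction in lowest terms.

1/171

Work in counts. Selections with at least one fielder: C(18,4) − C(12,4) = 3060 − 495 = 2565.
Of those, selections where all 4 are fielders: C(6,4) = 15.
Conditional probability = 15/2565 = 1/171.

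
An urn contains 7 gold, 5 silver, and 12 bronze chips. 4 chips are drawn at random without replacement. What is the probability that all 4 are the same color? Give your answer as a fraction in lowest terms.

There are C(24,4) = 10626 ways to draw 4 chips.
All same color: C(7,4) + C(5,4) + C(12,4) = 35 + 5 + 495 = 535.
Probability = 535/10626.

535/10626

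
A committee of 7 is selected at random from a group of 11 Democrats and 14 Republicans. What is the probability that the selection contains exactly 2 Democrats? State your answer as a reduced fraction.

1001/4370

The sample space is all 7-subsets of the 25: C(25,7) = 480700.
Selections with exactly 2 Democrats: choose 2 of the 11 Democrats and 5 of the 14 Republicans, C(11,2)·C(14,5) = 55·2002 = 110110.
Probability = 110110/480700 = 1001/4370.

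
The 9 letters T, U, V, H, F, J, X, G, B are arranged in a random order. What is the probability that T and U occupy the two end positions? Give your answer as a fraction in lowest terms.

There are 9! = 362880 arrangements.
Place T and U at the ends in 2 ways, arrange the remaining 7 in 7! = 5040 ways: 2·5040 = 10080.
Probability = 10080/362880 = 1/36.

1/36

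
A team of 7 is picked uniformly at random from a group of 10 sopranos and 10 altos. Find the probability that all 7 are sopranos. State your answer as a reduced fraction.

There are C(20,7) = 77520 possible selections.
Selections with all sopranos: C(10,7) = 120.
Probability = 120/77520 = 1/646.

1/646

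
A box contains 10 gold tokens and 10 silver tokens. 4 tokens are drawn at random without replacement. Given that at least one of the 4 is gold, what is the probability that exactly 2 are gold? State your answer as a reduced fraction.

45/103

Work in counts. Selections with at least one gold: C(20,4) − C(10,4) = 4845 − 210 = 4635.
Of those, selections where exactly 2 are gold: C(10,2)·C(10,2) = 45·45 = 2025.
Conditional probability = 2025/4635 = 45/103.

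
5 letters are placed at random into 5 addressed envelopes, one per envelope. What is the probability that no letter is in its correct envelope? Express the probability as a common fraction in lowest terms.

11/30

There are 5! = 120 assignments.
By inclusion-exclusion, assignments with no fixed points: C(5,0)·5! − C(5,1)·4! + C(5,2)·3! − C(5,3)·2! + C(5,4)·1! − C(5,5)·0! = 44.
Probability = 44/120 = 11/30.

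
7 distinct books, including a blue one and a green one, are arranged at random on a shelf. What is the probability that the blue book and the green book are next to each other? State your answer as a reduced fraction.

2/7

There are 7! = 5040 arrangements.
Treat the blue book and the green book as a block: 6! arrangements of the blocks × 2 orders within the block = 2·720 = 1440.
Probability = 1440/5040 = 2/7.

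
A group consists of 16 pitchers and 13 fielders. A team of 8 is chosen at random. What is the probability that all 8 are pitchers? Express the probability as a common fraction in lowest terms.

2/667

There are C(29,8) = 4292145 possible selections.
Selections with all pitchers: C(16,8) = 12870.
Probability = 12870/4292145 = 2/667.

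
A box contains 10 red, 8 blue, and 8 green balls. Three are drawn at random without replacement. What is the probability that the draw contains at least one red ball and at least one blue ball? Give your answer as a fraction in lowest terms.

There are C(26,3) = 2600 possible draws.
By inclusion-exclusion on the complements, draws missing all red or all blue: C(16,3) + C(18,3) − C(8,3) = 560 + 816 − 56 = 1320.
So draws with at least one of each: 2600 − 1320 = 1280, probability 1280/2600 = 32/65.

32/65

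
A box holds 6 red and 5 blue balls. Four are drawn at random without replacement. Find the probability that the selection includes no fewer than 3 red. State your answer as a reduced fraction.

Total selections: C(11,4) = 330.
Favorable selections (no fewer than 3 red): C(6,3)·C(5,1) + C(6,4)·C(5,0) = 100 + 15 = 115.
Probability = 115/330 = 23/66.

23/66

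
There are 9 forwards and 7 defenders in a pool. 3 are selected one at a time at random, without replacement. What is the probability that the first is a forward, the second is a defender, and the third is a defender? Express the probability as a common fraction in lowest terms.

Multiply the conditional probabilities at each draw: 9/16 · 7/15 · 6/14 = 378/3360 = 9/80.

9/80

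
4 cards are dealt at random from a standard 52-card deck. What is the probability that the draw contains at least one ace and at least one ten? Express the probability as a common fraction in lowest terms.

1332/20825

There are C(52,4) = 270725 possible draws.
By inclusion-exclusion on the complements, draws missing all aces or all tens: C(48,4) + C(48,4) − C(44,4) = 194580 + 194580 − 135751 = 253409.
So draws with at least one of each: 270725 − 253409 = 17316, probability 17316/270725 = 1332/20825.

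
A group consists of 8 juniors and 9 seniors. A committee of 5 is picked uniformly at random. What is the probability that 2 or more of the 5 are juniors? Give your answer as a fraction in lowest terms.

Total selections: C(17,5) = 6188.
Count the complement (fewer than 2 juniors): C(8,0)·C(9,5) + C(8,1)·C(9,4) = 126 + 1008 = 1134.
Probability = 1 − 1134/6188 = 5054/6188 = 361/442.

361/442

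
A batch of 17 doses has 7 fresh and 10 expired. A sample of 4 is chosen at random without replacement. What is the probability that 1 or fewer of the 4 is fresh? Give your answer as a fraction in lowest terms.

15/34

Total selections: C(17,4) = 2380.
Favorable selections (1 or fewer fresh): C(7,0)·C(10,4) + C(7,1)·C(10,3) = 210 + 840 = 1050.
Probability = 1050/2380 = 15/34.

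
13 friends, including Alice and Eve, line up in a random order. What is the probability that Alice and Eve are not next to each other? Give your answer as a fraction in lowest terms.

There are 13! = 6227020800 arrangements.
Arrangements with Alice and Eve adjacent: 2·12! = 958003200.
So not adjacent: 6227020800 − 958003200 = 5269017600, probability 5269017600/6227020800 = 11/13.

11/13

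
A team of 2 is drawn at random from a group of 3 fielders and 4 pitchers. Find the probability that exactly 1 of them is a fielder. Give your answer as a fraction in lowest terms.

4/7

Total number of selections: C(7,2) = 21.
Selections with exactly 1 fielder: choose 1 of the 3 fielders and 1 of the 4 pitchers, C(3,1)·C(4,1) = 3·4 = 12.
Probability = 12/21 = 4/7.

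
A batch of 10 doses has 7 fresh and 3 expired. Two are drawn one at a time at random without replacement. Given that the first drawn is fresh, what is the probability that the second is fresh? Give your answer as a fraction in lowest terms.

After removing one fresh, 9 remain: 6 fresh and 3 expired.
So the probability the next is fresh is 6/9 = 2/3.

2/3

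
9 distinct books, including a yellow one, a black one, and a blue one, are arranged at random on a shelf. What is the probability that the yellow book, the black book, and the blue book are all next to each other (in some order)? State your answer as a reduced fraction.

There are 9! = 362880 arrangements.
Treat the three as one block: 7! placements × 3! orders within the block = 5040·6 = 30240.
Probability = 30240/362880 = 1/12.

1/12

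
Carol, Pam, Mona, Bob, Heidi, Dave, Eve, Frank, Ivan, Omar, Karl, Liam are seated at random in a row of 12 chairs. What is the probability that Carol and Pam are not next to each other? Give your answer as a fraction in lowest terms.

There are 12! = 479001600 arrangements.
Arrangements with Carol and Pam adjacent: 2·11! = 79833600.
So not adjacent: 479001600 − 79833600 = 399168000, probability 399168000/479001600 = 5/6.

5/6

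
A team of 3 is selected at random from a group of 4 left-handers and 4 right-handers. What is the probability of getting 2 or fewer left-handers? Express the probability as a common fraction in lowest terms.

13/14

There are C(8,3) = 56 ways to choose the 3.
Favorable selections (2 or fewer left-handers): C(4,0)·C(4,3) + C(4,1)·C(4,2) + C(4,2)·C(4,1) = 4 + 24 + 24 = 52.
Probability = 52/56 = 13/14.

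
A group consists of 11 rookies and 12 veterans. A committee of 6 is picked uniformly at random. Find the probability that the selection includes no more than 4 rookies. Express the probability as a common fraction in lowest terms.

Total selections: C(23,6) = 100947.
Favorable selections (no more than 4 rookies): C(11,0)·C(12,6) + C(11,1)·C(12,5) + C(11,2)·C(12,4) + C(11,3)·C(12,3) + C(11,4)·C(12,2) = 924 + 8712 + 27225 + 36300 + 21780 = 94941.
Probability = 94941/100947 = 411/437.

411/437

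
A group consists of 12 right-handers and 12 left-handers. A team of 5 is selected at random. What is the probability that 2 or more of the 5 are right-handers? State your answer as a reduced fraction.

Total selections: C(24,5) = 42504.
Count the complement (fewer than 2 right-handers): C(12,0)·C(12,5) + C(12,1)·C(12,4) = 792 + 5940 = 6732.
Probability = 1 − 6732/42504 = 35772/42504 = 271/322.

271/322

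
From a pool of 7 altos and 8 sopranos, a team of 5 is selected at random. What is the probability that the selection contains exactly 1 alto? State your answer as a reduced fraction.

70/429

Total number of selections: C(15,5) = 3003.
Selections with exactly 1 alto: choose 1 of the 7 altos and 4 of the 8 sopranos, C(7,1)·C(8,4) = 7·70 = 490.
Probability = 490/3003 = 70/429.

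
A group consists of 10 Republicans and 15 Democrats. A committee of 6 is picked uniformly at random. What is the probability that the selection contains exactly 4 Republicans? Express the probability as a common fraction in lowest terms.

63/506

The sample space is all 6-subsets of the 25: C(25,6) = 177100.
Selections with exactly 4 Republicans: choose 4 of the 10 Republicans and 2 of the 15 Democrats, C(10,4)·C(15,2) = 210·105 = 22050.
Probability = 22050/177100 = 63/506.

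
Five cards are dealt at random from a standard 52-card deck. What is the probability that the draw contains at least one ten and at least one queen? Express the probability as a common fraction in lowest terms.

There are C(52,5) = 2598960 possible draws.
By inclusion-exclusion on the complements, draws missing all tens or all queens: C(48,5) + C(48,5) − C(44,5) = 1712304 + 1712304 − 1086008 = 2338600.
So draws with at least one of each: 2598960 − 2338600 = 260360, probability 260360/2598960 = 6509/64974.

6509/64974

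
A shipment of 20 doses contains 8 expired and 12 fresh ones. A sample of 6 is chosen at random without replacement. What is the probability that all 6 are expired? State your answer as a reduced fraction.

There are C(20,6) = 38760 possible selections.
Selections with all expired: C(8,6) = 28.
Probability = 28/38760 = 7/9690.

7/9690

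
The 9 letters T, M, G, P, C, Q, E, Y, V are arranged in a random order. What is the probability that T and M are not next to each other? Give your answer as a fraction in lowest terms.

There are 9! = 362880 arrangements.
Arrangements with T and M adjacent: 2·8! = 80640.
So not adjacent: 362880 − 80640 = 282240, probability 282240/362880 = 7/9.

7/9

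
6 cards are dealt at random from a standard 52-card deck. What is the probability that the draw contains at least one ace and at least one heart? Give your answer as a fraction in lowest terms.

There are C(52,6) = 20358520 possible draws.
By inclusion-exclusion on the complements, draws missing all aces or all hearts: C(48,6) + C(39,6) − C(36,6) = 12271512 + 3262623 − 1947792 = 13586343.
So draws with at least one of each: 20358520 − 13586343 = 6772177, probability 6772177/20358520.

6772177/20358520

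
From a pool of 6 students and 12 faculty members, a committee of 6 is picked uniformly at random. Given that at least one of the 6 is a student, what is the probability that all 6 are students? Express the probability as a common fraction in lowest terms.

1/17640

Work in counts. Selections with at least one student: C(18,6) − C(12,6) = 18564 − 924 = 17640.
Of those, selections where all 6 are students: C(6,6) = 1.
Conditional probability = 1/17640.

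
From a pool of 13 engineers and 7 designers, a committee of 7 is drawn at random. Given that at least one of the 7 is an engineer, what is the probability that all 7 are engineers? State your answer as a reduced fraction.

Work in counts. Selections with at least one engineer: C(20,7) − C(7,7) = 77520 − 1 = 77519.
Of those, selections where all 7 are engineers: C(13,7) = 1716.
Conditional probability = 1716/77519 = 132/5963.

132/5963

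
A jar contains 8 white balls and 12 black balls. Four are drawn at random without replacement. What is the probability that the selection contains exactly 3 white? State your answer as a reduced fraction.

There are C(20,4) = 4845 ways to choose 4 from 20.
Selections with exactly 3 white: choose 3 of the 8 white and 1 of the 12 black, C(8,3)·C(12,1) = 56·12 = 672.
Probability = 672/4845 = 224/1615.

224/1615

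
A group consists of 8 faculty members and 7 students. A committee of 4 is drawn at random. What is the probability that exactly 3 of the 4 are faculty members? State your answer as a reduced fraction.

56/195

The sample space is all 4-subsets of the 15: C(15,4) = 1365.
Selections with exactly 3 faculty members: choose 3 of the 8 faculty members and 1 of the 7 students, C(8,3)·C(7,1) = 56·7 = 392.
Probability = 392/1365 = 56/195.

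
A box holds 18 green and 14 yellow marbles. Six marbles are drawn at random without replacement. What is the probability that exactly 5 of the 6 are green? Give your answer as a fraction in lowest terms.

119/899

Total number of selections: C(32,6) = 906192.
Selections with exactly 5 green: choose 5 of the 18 green and 1 of the 14 yellow, C(18,5)·C(14,1) = 8568·14 = 119952.
Probability = 119952/906192 = 119/899.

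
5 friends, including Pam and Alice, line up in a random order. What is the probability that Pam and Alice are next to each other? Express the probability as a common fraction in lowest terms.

2/5

There are 5! = 120 arrangements.
Treat Pam and Alice as a block: 4! arrangements of the blocks × 2 orders within the block = 2·24 = 48.
Probability = 48/120 = 2/5.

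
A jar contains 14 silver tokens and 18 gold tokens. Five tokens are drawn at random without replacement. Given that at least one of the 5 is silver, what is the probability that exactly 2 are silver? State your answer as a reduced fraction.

1326/3443

Work in counts. Selections with at least one silver: C(32,5) − C(18,5) = 201376 − 8568 = 192808.
Of those, selections where exactly 2 are silver: C(14,2)·C(18,3) = 91·816 = 74256.
Conditional probability = 74256/192808 = 1326/3443.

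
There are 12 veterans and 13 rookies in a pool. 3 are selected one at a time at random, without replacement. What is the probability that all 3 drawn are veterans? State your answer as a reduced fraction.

Multiply the conditional probabilities at each draw: 12/25 · 11/24 · 10/23 = 1320/13800 = 11/115.

11/115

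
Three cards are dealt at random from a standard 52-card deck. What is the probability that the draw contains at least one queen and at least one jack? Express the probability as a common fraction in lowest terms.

There are C(52,3) = 22100 possible draws.
By inclusion-exclusion on the complements, draws missing all queens or all jacks: C(48,3) + C(48,3) − C(44,3) = 17296 + 17296 − 13244 = 21348.
So draws with at least one of each: 22100 − 21348 = 752, probability 752/22100 = 188/5525.

188/5525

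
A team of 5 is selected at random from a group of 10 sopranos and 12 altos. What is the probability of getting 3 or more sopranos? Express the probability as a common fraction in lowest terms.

54/133

Total selections: C(22,5) = 26334.
Favorable selections (3 or more sopranos): C(10,3)·C(12,2) + C(10,4)·C(12,1) + C(10,5)·C(12,0) = 7920 + 2520 + 252 = 10692.
Probability = 10692/26334 = 54/133.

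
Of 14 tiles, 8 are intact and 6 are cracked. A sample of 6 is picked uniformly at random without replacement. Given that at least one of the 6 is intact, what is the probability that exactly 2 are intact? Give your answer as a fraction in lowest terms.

Work in counts. Selections with at least one intact: C(14,6) − C(6,6) = 3003 − 1 = 3002.
Of those, selections where exactly 2 are intact: C(8,2)·C(6,4) = 28·15 = 420.
Conditional probability = 420/3002 = 210/1501.

210/1501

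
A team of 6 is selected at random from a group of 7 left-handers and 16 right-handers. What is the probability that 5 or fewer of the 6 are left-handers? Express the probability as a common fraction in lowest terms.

14420/14421

There are C(23,6) = 100947 ways to choose the 6.
Favorable selections (5 or fewer left-handers): C(7,0)·C(16,6) + C(7,1)·C(16,5) + C(7,2)·C(16,4) + C(7,3)·C(16,3) + C(7,4)·C(16,2) + C(7,5)·C(16,1) = 8008 + 30576 + 38220 + 19600 + 4200 + 336 = 100940.
Probability = 100940/100947 = 14420/14421.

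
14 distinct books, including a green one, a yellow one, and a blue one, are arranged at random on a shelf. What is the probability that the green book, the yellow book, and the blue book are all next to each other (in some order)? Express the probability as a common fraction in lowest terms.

3/91

There are 14! = 87178291200 arrangements.
Treat the three as one block: 12! placements × 3! orders within the block = 479001600·6 = 2874009600.
Probability = 2874009600/87178291200 = 3/91.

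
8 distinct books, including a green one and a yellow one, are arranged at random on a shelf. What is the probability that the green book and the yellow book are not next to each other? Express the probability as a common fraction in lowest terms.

3/4

There are 8! = 40320 arrangements.
Arrangements with the green book and the yellow book adjacent: 2·7! = 10080.
So not adjacent: 40320 − 10080 = 30240, probability 30240/40320 = 3/4.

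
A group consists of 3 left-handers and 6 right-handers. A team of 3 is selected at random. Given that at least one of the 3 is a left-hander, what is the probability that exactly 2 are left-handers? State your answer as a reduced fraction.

9/32

Work in counts. Selections with at least one left-hander: C(9,3) − C(6,3) = 84 − 20 = 64.
Of those, selections where exactly 2 are left-handers: C(3,2)·C(6,1) = 3·6 = 18.
Conditional probability = 18/64 = 9/32.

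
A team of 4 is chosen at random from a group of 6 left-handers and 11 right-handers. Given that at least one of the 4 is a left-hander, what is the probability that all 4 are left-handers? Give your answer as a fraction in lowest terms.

3/410

Work in counts. Selections with at least one left-hander: C(17,4) − C(11,4) = 2380 − 330 = 2050.
Of those, selections where all 4 are left-handers: C(6,4) = 15.
Conditional probability = 15/2050 = 3/410.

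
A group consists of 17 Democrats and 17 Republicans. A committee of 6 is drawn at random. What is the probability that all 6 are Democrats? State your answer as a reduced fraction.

91/9889

There are C(34,6) = 1344904 possible selections.
Selections with all Democrats: C(17,6) = 12376.
Probability = 12376/1344904 = 91/9889.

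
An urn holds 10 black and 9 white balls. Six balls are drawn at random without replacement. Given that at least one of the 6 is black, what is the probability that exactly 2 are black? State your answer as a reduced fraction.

Work in counts. Selections with at least one black: C(19,6) − C(9,6) = 27132 − 84 = 27048.
Of those, selections where exactly 2 are black: C(10,2)·C(9,4) = 45·126 = 5670.
Conditional probability = 5670/27048 = 135/644.

135/644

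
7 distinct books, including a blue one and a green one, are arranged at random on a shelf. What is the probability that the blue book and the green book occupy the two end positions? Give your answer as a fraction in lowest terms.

There are 7! = 5040 arrangements.
Place the blue book and the green book at the ends in 2 ways, arrange the remaining 5 in 5! = 120 ways: 2·120 = 240.
Probability = 240/5040 = 1/21.

1/21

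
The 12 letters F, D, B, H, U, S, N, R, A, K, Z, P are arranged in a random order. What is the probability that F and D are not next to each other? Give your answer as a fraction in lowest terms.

There are 12! = 479001600 arrangements.
Arrangements with F and D adjacent: 2·11! = 79833600.
So not adjacent: 479001600 − 79833600 = 399168000, probability 399168000/479001600 = 5/6.

5/6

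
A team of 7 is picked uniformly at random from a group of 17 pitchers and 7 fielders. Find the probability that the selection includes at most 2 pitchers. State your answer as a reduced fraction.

124/14421

Total selections: C(24,7) = 346104.
Favorable selections (at most 2 pitchers): C(17,0)·C(7,7) + C(17,1)·C(7,6) + C(17,2)·C(7,5) = 1 + 119 + 2856 = 2976.
Probability = 2976/346104 = 124/14421.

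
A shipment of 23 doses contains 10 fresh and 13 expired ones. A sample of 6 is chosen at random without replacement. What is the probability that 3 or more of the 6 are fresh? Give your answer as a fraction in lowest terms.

1642/3059

Total selections: C(23,6) = 100947.
Count the complement (fewer than 3 fresh): C(10,0)·C(13,6) + C(10,1)·C(13,5) + C(10,2)·C(13,4) = 1716 + 12870 + 32175 = 46761.
Probability = 1 − 46761/100947 = 54186/100947 = 1642/3059.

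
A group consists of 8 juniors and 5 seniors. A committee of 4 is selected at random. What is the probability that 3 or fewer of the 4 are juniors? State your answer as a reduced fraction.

129/143

There are C(13,4) = 715 ways to choose the 4.
The complement is exactly 4 juniors: C(8,4)·C(5,0) = 70.
Probability = 1 − 70/715 = 645/715 = 129/143.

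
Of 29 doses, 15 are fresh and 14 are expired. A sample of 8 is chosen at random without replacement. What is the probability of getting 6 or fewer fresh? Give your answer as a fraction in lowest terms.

652/667

Total selections: C(29,8) = 4292145.
Count the complement (more than 6 fresh): C(15,7)·C(14,1) + C(15,8)·C(14,0) = 90090 + 6435 = 96525.
Probability = 1 − 96525/4292145 = 4195620/4292145 = 652/667.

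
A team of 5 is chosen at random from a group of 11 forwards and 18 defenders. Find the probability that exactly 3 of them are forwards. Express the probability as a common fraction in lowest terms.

561/2639

The sample space is all 5-subsets of the 29: C(29,5) = 118755.
Selections with exactly 3 forwards: choose 3 of the 11 forwards and 2 of the 18 defenders, C(11,3)·C(18,2) = 165·153 = 25245.
Probability = 25245/118755 = 561/2639.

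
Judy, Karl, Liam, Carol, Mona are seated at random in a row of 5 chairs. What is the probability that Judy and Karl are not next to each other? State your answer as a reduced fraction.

3/5

There are 5! = 120 arrangements.
Arrangements with Judy and Karl adjacent: 2·4! = 48.
So not adjacent: 120 − 48 = 72, probability 72/120 = 3/5.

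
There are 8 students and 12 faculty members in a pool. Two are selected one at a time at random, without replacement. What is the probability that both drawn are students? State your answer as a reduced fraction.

14/95

Multiply the conditional probabilities at each draw: 8/20 · 7/19 = 56/380 = 14/95.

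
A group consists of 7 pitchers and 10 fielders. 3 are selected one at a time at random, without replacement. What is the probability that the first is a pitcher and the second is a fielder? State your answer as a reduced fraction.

Multiply the conditional probabilities at each draw: 7/17 · 10/16 = 70/272 = 35/136.

35/136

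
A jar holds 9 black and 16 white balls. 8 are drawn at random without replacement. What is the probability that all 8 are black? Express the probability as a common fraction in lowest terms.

1/120175

There are C(25,8) = 1081575 possible selections.
Selections with all black: C(9,8) = 9.
Probability = 9/1081575 = 1/120175.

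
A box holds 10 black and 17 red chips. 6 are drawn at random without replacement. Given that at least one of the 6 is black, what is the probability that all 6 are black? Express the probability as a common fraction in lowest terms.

Work in counts. Selections with at least one black: C(27,6) − C(17,6) = 296010 − 12376 = 283634.
Of those, selections where all 6 are black: C(10,6) = 210.
Conditional probability = 210/283634 = 105/141817.

105/141817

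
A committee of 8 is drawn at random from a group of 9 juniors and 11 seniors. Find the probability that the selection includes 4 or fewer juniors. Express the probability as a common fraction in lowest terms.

Total selections: C(20,8) = 125970.
Count the complement (more than 4 juniors): C(9,5)·C(11,3) + C(9,6)·C(11,2) + C(9,7)·C(11,1) + C(9,8)·C(11,0) = 20790 + 4620 + 396 + 9 = 25815.
Probability = 1 − 25815/125970 = 100155/125970 = 6677/8398.

6677/8398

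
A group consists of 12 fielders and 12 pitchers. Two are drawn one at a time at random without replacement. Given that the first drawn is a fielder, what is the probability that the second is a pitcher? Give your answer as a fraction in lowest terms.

After removing one fielder, 23 remain: 11 fielders and 12 pitchers.
So the probability the next is a pitcher is 12/23.

12/23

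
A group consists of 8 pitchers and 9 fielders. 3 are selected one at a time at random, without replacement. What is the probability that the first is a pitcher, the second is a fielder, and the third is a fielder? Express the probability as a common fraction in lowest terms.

12/85

Multiply the conditional probabilities at each draw: 8/17 · 9/16 · 8/15 = 576/4080 = 12/85.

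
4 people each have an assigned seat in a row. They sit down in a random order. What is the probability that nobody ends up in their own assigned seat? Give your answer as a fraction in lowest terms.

3/8

There are 4! = 24 seatings.
By inclusion-exclusion, seatings with no fixed points: C(4,0)·4! − C(4,1)·3! + C(4,2)·2! − C(4,3)·1! + C(4,4)·0! = 9.
Probability = 9/24 = 3/8.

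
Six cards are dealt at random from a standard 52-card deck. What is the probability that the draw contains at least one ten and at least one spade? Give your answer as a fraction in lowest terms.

There are C(52,6) = 20358520 possible draws.
By inclusion-exclusion on the complements, draws missing all tens or all spades: C(48,6) + C(39,6) − C(36,6) = 12271512 + 3262623 − 1947792 = 13586343.
So draws with at least one of each: 20358520 − 13586343 = 6772177, probability 6772177/20358520.

6772177/20358520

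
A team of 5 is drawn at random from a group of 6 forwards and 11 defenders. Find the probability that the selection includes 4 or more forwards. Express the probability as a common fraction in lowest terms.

171/6188

Total selections: C(17,5) = 6188.
Favorable selections (4 or more forwards): C(6,4)·C(11,1) + C(6,5)·C(11,0) = 165 + 6 = 171.
Probability = 171/6188.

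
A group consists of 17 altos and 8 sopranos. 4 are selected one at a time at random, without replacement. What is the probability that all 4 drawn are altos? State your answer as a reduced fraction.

Multiply the conditional probabilities at each draw: 17/25 · 16/24 · 15/23 · 14/22 = 57120/303600 = 238/1265.

238/1265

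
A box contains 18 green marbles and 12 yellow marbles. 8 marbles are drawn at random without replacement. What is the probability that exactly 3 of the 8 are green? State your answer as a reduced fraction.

23936/216775

Total number of selections: C(30,8) = 5852925.
Selections with exactly 3 green: choose 3 of the 18 green and 5 of the 12 yellow, C(18,3)·C(12,5) = 816·792 = 646272.
Probability = 646272/5852925 = 23936/216775.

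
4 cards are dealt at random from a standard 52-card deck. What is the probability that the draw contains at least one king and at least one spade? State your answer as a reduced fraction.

There are C(52,4) = 270725 possible draws.
By inclusion-exclusion on the complements, draws missing all kings or all spades: C(48,4) + C(39,4) − C(36,4) = 194580 + 82251 − 58905 = 217926.
So draws with at least one of each: 270725 − 217926 = 52799, probability 52799/270725.

52799/270725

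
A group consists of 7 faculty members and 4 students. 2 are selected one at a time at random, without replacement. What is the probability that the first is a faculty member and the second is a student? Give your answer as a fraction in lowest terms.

14/55

Multiply the conditional probabilities at each draw: 7/11 · 4/10 = 28/110 = 14/55.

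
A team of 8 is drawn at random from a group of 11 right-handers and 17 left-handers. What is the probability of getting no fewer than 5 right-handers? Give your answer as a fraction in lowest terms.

Total selections: C(28,8) = 3108105.
Favorable selections (no fewer than 5 right-handers): C(11,5)·C(17,3) + C(11,6)·C(17,2) + C(11,7)·C(17,1) + C(11,8)·C(17,0) = 314160 + 62832 + 5610 + 165 = 382767.
Probability = 382767/3108105 = 1657/13455.

1657/13455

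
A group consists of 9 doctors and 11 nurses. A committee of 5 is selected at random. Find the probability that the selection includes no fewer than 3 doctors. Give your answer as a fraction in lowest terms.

511/1292

There are C(20,5) = 15504 ways to choose the 5.
Favorable selections (no fewer than 3 doctors): C(9,3)·C(11,2) + C(9,4)·C(11,1) + C(9,5)·C(11,0) = 4620 + 1386 + 126 = 6132.
Probability = 6132/15504 = 511/1292.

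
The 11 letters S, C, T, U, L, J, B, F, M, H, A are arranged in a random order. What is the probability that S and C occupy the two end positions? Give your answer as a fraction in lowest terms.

1/55

There are 11! = 39916800 arrangements.
Place S and C at the ends in 2 ways, arrange the remaining 9 in 9! = 362880 ways: 2·362880 = 725760.
Probability = 725760/39916800 = 1/55.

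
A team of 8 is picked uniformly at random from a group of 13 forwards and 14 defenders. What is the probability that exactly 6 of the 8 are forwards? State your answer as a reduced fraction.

The sample space is all 8-subsets of the 27: C(27,8) = 2220075.
Selections with exactly 6 forwards: choose 6 of the 13 forwards and 2 of the 14 defenders, C(13,6)·C(14,2) = 1716·91 = 156156.
Probability = 156156/2220075 = 364/5175.

364/5175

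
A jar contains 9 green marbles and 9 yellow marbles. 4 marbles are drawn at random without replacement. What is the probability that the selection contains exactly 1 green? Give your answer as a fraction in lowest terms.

The sample space is all 4-subsets of the 18: C(18,4) = 3060.
Selections with exactly 1 green: choose 1 of the 9 green and 3 of the 9 yellow, C(9,1)·C(9,3) = 9·84 = 756.
Probability = 756/3060 = 21/85.

21/85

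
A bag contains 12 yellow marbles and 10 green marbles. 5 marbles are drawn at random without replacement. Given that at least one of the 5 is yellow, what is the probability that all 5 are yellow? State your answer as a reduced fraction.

Work in counts. Selections with at least one yellow: C(22,5) − C(10,5) = 26334 − 252 = 26082.
Of those, selections where all 5 are yellow: C(12,5) = 792.
Conditional probability = 792/26082 = 44/1449.

44/1449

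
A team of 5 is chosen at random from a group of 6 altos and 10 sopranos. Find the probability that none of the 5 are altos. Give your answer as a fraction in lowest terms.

There are C(16,5) = 4368 possible selections.
Selections with no altos (all sopranos): C(10,5) = 252.
Probability = 252/4368 = 3/52.

3/52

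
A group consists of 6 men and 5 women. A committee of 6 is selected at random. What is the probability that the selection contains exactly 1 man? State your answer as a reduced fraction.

Total number of selections: C(11,6) = 462.
Selections with exactly 1 man: choose 1 of the 6 men and 5 of the 5 women, C(6,1)·C(5,5) = 6·1 = 6.
Probability = 6/462 = 1/77.

1/77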